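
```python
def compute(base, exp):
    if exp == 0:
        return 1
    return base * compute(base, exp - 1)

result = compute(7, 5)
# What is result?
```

compute(7, 5) = 7 * 7 * 7 * 7 * 7 = 16807

Answer: 16807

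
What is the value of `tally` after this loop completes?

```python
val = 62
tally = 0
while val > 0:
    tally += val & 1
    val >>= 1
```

Count set bits in 62 (binary: 0b111110)
`tally` takes the values: 0 → 1 → 2 → 3 → 4 → 5

Answer: 5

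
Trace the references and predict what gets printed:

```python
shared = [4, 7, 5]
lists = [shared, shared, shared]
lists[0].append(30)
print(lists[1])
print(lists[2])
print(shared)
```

Key concept: list of same reference.
Step by step:
`shared = [4, 7, 5]` → shared = [4, 7, 5]
`lists = [shared, shared, shared]` → lists = [[4, 7, 5], [4, 7, 5], [4, 7, 5]]
`lists[0].append(30)` → shared = [4, 7, 5, 30]; lists = [[4, 7, 5, 30], [4, 7, 5, 30], [4, 7, 5, 30]]
`print(lists[1])` → prints [4, 7, 5, 30]
`print(lists[2])` → prints [4, 7, 5, 30]
`print(shared)` → prints [4, 7, 5, 30]

Answer:
[4, 7, 5, 30]
[4, 7, 5, 30]
[4, 7, 5, 30]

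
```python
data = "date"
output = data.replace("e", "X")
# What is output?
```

Trace:
`data = "date"` → data = 'date'
`output = data.replace("e", "X")` → output = 'datX'
So output = 'datX'

Answer: 'datX'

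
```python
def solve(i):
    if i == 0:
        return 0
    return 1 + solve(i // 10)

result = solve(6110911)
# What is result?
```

Count of digits of 6110911: 7

Answer: 7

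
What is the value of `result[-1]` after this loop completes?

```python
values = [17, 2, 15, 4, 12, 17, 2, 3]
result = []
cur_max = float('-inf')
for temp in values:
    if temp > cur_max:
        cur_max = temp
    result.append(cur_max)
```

Running max ends at 17
`result` takes the values: [] → [17] → [17, 17] → [17, 17, 17] → [17, 17, 17, 17] → [17, 17, 17, 17, 17] → [17, 17, 17, 17, 17, 17] → [17, 17, 17, 17, 17, 17, 17] → [17, 17, 17, 17, 17, 17, 17, 17]
So `result[-1]` = 17

Answer: 17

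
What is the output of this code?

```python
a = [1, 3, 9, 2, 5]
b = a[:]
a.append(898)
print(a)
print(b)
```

Key concept: slice [:] creates copy.
Step by step:
`a = [1, 3, 9, 2, 5]` → a = [1, 3, 9, 2, 5]
`b = a[:]` → b = [1, 3, 9, 2, 5]
`a.append(898)` → a = [1, 3, 9, 2, 5, 898]
`print(a)` → prints [1, 3, 9, 2, 5, 898]
`print(b)` → prints [1, 3, 9, 2, 5]

Answer:
[1, 3, 9, 2, 5, 898]
[1, 3, 9, 2, 5]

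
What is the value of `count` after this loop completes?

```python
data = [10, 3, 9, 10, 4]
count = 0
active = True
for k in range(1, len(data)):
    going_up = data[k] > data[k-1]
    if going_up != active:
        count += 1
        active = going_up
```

Count direction changes in [10, 3, 9, 10, 4]
`count` takes the values: 0 → 1 → 2 → 3

Answer: 3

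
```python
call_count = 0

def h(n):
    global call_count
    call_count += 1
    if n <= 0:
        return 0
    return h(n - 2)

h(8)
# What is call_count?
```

Linear recursion stepping by 2: 5 calls from n=8 down to ≤0.

Answer: 5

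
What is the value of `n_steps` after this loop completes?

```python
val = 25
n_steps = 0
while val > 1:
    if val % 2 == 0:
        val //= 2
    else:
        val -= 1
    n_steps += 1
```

Steps to reduce 25 to 1
`n_steps` takes the values: 0 → 1 → 2 → 3 → 4 → 5 → 6

Answer: 6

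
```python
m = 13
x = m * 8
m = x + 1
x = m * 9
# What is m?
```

Trace:
`m = 13` → m = 13
`x = m * 8` → x = 104
`m = x + 1` → m = 105
`x = m * 9` → x = 945
So m = 105

Answer: 105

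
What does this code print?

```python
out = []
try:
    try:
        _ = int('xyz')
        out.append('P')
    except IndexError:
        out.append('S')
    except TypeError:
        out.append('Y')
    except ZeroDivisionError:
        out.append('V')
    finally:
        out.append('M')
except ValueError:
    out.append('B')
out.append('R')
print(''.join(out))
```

Execution trace: 'M' (finally) → 'B' (outer except ValueError) → 'R' (after the try/except). Output: MBR

Answer: MBR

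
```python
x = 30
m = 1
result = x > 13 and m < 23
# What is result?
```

Trace:
`x = 30` → x = 30
`m = 1` → m = 1
`result = x > 13 and m < 23` → result = True
So result = True

Answer: True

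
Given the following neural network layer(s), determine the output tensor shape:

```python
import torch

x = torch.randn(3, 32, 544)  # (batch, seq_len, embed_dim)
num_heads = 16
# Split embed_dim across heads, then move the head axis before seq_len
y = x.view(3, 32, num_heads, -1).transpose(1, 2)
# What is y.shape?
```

Input: (3, 32, 544) -> head_dim = 544 // 16 = 34; after view: (3, 32, 16, 34) -> after transpose(1, 2): (3, 16, 32, 34) -> Output: (3, 16, 32, 34)

Answer: (3, 16, 32, 34)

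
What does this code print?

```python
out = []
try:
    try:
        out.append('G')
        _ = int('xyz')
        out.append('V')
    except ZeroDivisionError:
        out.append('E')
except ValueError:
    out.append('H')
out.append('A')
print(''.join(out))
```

Execution trace: 'G' (try body) → 'H' (outer except ValueError) → 'A' (after the try/except). Output: GHA

Answer: GHA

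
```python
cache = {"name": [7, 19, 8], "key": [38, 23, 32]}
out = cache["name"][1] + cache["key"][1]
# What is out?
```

Trace:
`cache = {"name": [7, 19, 8], "key": [38, 23, 32]}` → cache = {'name': [7, 19, 8], 'key': [38, 23, 32]}
`out = cache["name"][1] + cache["key"][1]` → out = 42
So out = 42

Answer: 42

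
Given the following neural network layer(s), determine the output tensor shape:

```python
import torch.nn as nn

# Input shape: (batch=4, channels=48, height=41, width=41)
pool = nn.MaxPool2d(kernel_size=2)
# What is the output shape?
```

Input: (4, 48, 41, 41) -> Output: (4, 48, 20, 20)

Answer: (4, 48, 20, 20)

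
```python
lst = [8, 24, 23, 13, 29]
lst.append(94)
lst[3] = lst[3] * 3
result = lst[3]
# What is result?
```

Trace:
`lst = [8, 24, 23, 13, 29]` → lst = [8, 24, 23, 13, 29]
`lst.append(94)` → lst = [8, 24, 23, 13, 29, 94]
`lst[3] = lst[3] * 3` → lst = [8, 24, 23, 39, 29, 94]
`result = lst[3]` → result = 39
So result = 39

Answer: 39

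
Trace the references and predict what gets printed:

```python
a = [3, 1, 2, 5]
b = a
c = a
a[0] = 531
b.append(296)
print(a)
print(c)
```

Key concept: multiple aliases.
Step by step:
`a = [3, 1, 2, 5]` → a = [3, 1, 2, 5]
`b = a` → b = [3, 1, 2, 5] (same object as a)
`c = a` → c = [3, 1, 2, 5] (same object as a, b)
`a[0] = 531` → a = [531, 1, 2, 5] (same object as b, c); b = [531, 1, 2, 5] (same object as a, c); c = [531, 1, 2, 5] (same object as a, b)
`b.append(296)` → a = [531, 1, 2, 5, 296] (same object as b, c); b = [531, 1, 2, 5, 296] (same object as a, c); c = [531, 1, 2, 5, 296] (same object as a, b)
`print(a)` → prints [531, 1, 2, 5, 296]
`print(c)` → prints [531, 1, 2, 5, 296]

Answer:
[531, 1, 2, 5, 296]
[531, 1, 2, 5, 296]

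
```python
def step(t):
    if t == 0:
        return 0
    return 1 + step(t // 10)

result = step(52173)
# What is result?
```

Count of digits of 52173: 5

Answer: 5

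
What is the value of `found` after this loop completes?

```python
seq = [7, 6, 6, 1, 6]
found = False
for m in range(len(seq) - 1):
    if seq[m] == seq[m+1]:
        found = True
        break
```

Check consecutive duplicates in [7, 6, 6, 1, 6]
`found` takes the values: False → True

Answer: True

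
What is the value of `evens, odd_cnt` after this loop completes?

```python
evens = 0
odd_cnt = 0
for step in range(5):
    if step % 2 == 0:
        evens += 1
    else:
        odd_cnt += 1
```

Count evens and odds in range(5)
`evens, odd_cnt` takes the values: (0, 0) → (1, 0) → (1, 1) → (2, 1) → (2, 2) → (3, 2)

Answer: 3, 2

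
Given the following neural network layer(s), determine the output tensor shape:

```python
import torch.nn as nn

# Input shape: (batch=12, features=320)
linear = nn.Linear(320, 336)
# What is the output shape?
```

Input: (12, 320) -> Output: (12, 336)

Answer: (12, 336)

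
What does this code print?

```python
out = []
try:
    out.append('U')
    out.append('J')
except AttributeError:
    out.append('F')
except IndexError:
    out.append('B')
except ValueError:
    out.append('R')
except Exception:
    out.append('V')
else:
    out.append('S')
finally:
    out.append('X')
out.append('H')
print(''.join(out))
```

Execution trace: 'U' (try body) → 'J' (try body, no exception) → 'S' (else) → 'X' (finally) → 'H' (after the try/except). Output: UJSXH

Answer: UJSXH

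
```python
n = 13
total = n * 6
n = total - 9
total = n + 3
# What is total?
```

Trace:
`n = 13` → n = 13
`total = n * 6` → total = 78
`n = total - 9` → n = 69
`total = n + 3` → total = 72
So total = 72

Answer: 72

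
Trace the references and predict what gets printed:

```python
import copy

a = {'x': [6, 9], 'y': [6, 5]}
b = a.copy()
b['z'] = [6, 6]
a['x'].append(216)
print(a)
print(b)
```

Key concept: shallow copy of dict with mutable values.
Step by step:
`a = {'x': [6, 9], 'y': [6, 5]}` → a = {'x': [6, 9], 'y': [6, 5]}
`b = a.copy()` → b = {'x': [6, 9], 'y': [6, 5]}
`b['z'] = [6, 6]` → b = {'x': [6, 9], 'y': [6, 5], 'z': [6, 6]}
`a['x'].append(216)` → a = {'x': [6, 9, 216], 'y': [6, 5]}; b = {'x': [6, 9, 216], 'y': [6, 5], 'z': [6, 6]}
`print(a)` → prints {'x': [6, 9, 216], 'y': [6, 5]}
`print(b)` → prints {'x': [6, 9, 216], 'y': [6, 5], 'z': [6, 6]}

Answer:
{'x': [6, 9, 216], 'y': [6, 5]}
{'x': [6, 9, 216], 'y': [6, 5], 'z': [6, 6]}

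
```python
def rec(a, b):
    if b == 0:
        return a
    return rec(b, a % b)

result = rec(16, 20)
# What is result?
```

rec(16, 20) -> rec(20, 16) -> rec(16, 4) -> rec(4, 0) -> 4

Answer: 4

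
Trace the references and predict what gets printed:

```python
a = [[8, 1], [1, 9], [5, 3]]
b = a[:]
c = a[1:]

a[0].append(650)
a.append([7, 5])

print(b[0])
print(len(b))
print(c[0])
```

Key concept: slice with nested mutation.
Step by step:
`a = [[8, 1], [1, 9], [5, 3]]` → a = [[8, 1], [1, 9], [5, 3]]
`b = a[:]` → b = [[8, 1], [1, 9], [5, 3]]
`c = a[1:]` → c = [[1, 9], [5, 3]]
`a[0].append(650)` → a = [[8, 1, 650], [1, 9], [5, 3]]; b = [[8, 1, 650], [1, 9], [5, 3]]
`a.append([7, 5])` → a = [[8, 1, 650], [1, 9], [5, 3], [7, 5]]
`print(b[0])` → prints [8, 1, 650]
`print(len(b))` → prints 3
`print(c[0])` → prints [1, 9]

Answer:
[8, 1, 650]
3
[1, 9]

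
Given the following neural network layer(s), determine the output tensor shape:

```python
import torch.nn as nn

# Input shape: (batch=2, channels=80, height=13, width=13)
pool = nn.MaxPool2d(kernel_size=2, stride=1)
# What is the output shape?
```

Input: (2, 80, 13, 13) -> Output: (2, 80, 12, 12)

Answer: (2, 80, 12, 12)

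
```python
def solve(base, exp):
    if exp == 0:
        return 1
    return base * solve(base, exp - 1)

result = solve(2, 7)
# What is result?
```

solve(2, 7) = 2 * 2 * 2 * 2 * 2 * 2 * 2 = 128

Answer: 128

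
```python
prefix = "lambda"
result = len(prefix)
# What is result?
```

Trace:
`prefix = "lambda"` → prefix = 'lambda'
`result = len(prefix)` → result = 6
So result = 6

Answer: 6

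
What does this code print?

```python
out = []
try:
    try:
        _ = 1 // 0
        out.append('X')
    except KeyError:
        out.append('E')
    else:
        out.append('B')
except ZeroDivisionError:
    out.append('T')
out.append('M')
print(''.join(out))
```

Execution trace: 'T' (outer except ZeroDivisionError) → 'M' (after the try/except). Output: TM

Answer: TM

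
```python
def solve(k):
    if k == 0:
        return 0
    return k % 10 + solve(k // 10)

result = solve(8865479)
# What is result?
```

Sum of digits of 8865479: 9 + 7 + 4 + 5 + 6 + 8 + 8 = 47

Answer: 47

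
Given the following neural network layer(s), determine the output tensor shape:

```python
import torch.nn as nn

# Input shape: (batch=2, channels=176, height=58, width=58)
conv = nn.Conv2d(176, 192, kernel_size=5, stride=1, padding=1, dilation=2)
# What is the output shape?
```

Input: (2, 176, 58, 58) -> Output: (2, 192, 52, 52)

Answer: (2, 192, 52, 52)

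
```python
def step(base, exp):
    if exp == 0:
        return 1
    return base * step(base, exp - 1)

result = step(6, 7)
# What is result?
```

step(6, 7) = 6 * 6 * 6 * 6 * 6 * 6 * 6 = 279936

Answer: 279936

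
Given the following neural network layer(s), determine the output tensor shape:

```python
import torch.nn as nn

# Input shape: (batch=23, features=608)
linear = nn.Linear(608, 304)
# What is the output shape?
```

Input: (23, 608) -> Output: (23, 304)

Answer: (23, 304)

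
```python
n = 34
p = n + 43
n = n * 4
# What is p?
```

Trace:
`n = 34` → n = 34
`p = n + 43` → p = 77
`n = n * 4` → n = 136
So p = 77

Answer: 77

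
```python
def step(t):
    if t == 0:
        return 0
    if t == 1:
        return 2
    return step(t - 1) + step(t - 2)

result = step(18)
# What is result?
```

Build up from base cases: step(0)=0, step(1)=2, step(2)=2, step(3)=4, step(4)=6, step(5)=10, step(6)=16, ..., step(18)=5168

Answer: 5168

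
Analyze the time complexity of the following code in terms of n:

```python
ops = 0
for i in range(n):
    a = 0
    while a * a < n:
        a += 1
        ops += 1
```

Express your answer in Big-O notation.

Each loop level contributes: n × √n. Multiplying the contributions gives O(n√n).

Answer: O(n√n)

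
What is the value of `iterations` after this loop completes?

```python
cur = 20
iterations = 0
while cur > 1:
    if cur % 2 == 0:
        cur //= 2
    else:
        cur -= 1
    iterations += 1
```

Steps to reduce 20 to 1
`iterations` takes the values: 0 → 1 → 2 → 3 → 4 → 5

Answer: 5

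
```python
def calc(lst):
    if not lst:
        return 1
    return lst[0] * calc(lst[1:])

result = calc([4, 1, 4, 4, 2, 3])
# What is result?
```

Product over [4, 1, 4, 4, 2, 3] = 4 * 1 * 4 * 4 * 2 * 3 = 384

Answer: 384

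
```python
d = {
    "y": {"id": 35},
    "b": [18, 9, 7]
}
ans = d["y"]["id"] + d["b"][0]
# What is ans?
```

Trace:
`d = { ...` → d = {'y': {'id': 35}, 'b': [18, 9, 7]}
`ans = d["y"]["id"] + d["b"][0]` → ans = 53
So ans = 53

Answer: 53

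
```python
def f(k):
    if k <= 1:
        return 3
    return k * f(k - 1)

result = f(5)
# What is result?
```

f(5) = 5 * 4 * 3 * 2 * 3 = 360

Answer: 360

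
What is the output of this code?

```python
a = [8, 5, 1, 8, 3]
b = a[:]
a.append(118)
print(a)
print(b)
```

Key concept: slice [:] creates copy.
Step by step:
`a = [8, 5, 1, 8, 3]` → a = [8, 5, 1, 8, 3]
`b = a[:]` → b = [8, 5, 1, 8, 3]
`a.append(118)` → a = [8, 5, 1, 8, 3, 118]
`print(a)` → prints [8, 5, 1, 8, 3, 118]
`print(b)` → prints [8, 5, 1, 8, 3]

Answer:
[8, 5, 1, 8, 3, 118]
[8, 5, 1, 8, 3]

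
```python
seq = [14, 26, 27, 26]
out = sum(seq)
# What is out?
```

Trace:
`seq = [14, 26, 27, 26]` → seq = [14, 26, 27, 26]
`out = sum(seq)` → out = 93
So out = 93

Answer: 93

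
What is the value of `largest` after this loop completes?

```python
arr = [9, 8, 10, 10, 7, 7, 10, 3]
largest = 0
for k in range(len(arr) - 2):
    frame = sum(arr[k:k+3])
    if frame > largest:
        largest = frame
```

Max sum of 3-element window in [9, 8, 10, 10, 7, 7, 10, 3]
`largest` takes the values: 0 → 27 → 28

Answer: 28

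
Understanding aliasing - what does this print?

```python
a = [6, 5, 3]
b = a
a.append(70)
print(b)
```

Key concept: basic list aliasing.
Step by step:
`a = [6, 5, 3]` → a = [6, 5, 3]
`b = a` → b = [6, 5, 3] (same object as a)
`a.append(70)` → a = [6, 5, 3, 70] (same object as b); b = [6, 5, 3, 70] (same object as a)
`print(b)` → prints [6, 5, 3, 70]

Answer: [6, 5, 3, 70]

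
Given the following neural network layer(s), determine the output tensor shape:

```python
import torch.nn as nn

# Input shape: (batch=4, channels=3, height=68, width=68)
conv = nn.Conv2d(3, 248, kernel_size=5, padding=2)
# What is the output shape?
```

Input: (4, 3, 68, 68) -> Output: (4, 248, 68, 68)

Answer: (4, 248, 68, 68)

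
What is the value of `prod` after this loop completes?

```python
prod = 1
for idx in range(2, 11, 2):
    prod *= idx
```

Product of even numbers 2 to 10
`prod` takes the values: 1 → 2 → 8 → 48 → 384 → 3840

Answer: 3840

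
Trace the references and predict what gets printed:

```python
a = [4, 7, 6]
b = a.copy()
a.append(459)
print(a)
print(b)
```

Key concept: list.copy() creates independent copy.
Step by step:
`a = [4, 7, 6]` → a = [4, 7, 6]
`b = a.copy()` → b = [4, 7, 6]
`a.append(459)` → a = [4, 7, 6, 459]
`print(a)` → prints [4, 7, 6, 459]
`print(b)` → prints [4, 7, 6]

Answer:
[4, 7, 6, 459]
[4, 7, 6]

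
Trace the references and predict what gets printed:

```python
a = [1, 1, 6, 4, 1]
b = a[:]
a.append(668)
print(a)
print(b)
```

Key concept: slice [:] creates copy.
Step by step:
`a = [1, 1, 6, 4, 1]` → a = [1, 1, 6, 4, 1]
`b = a[:]` → b = [1, 1, 6, 4, 1]
`a.append(668)` → a = [1, 1, 6, 4, 1, 668]
`print(a)` → prints [1, 1, 6, 4, 1, 668]
`print(b)` → prints [1, 1, 6, 4, 1]

Answer:
[1, 1, 6, 4, 1, 668]
[1, 1, 6, 4, 1]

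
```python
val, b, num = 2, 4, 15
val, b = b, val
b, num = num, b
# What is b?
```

Trace:
`val, b, num = 2, 4, 15` → val = 2; b = 4; num = 15
`val, b = b, val` → val = 4; b = 2
`b, num = num, b` → b = 15; num = 2
So b = 15

Answer: 15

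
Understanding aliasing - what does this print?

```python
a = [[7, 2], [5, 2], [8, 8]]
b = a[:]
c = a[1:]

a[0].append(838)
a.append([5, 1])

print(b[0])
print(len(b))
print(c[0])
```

Key concept: slice with nested mutation.
Step by step:
`a = [[7, 2], [5, 2], [8, 8]]` → a = [[7, 2], [5, 2], [8, 8]]
`b = a[:]` → b = [[7, 2], [5, 2], [8, 8]]
`c = a[1:]` → c = [[5, 2], [8, 8]]
`a[0].append(838)` → a = [[7, 2, 838], [5, 2], [8, 8]]; b = [[7, 2, 838], [5, 2], [8, 8]]
`a.append([5, 1])` → a = [[7, 2, 838], [5, 2], [8, 8], [5, 1]]
`print(b[0])` → prints [7, 2, 838]
`print(len(b))` → prints 3
`print(c[0])` → prints [5, 2]

Answer:
[7, 2, 838]
3
[5, 2]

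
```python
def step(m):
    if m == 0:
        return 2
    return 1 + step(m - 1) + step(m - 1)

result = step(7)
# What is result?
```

step(m) = 1 + 2·step(m-1), step(0)=2. Closed form: (2+1)·2^7 - 1 = 383.

Answer: 383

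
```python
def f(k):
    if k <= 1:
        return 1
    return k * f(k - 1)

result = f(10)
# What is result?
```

f(10) = 10 * 9 * 8 * 7 * 6 * 5 * 4 * 3 * 2 * 1 = 3628800

Answer: 3628800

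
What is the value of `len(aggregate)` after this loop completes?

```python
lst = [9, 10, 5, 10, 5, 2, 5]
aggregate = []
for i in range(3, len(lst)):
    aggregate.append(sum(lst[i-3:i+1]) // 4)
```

Number of 4-element averages
`aggregate` takes the values: [] → [8] → [8, 7] → [8, 7, 5] → [8, 7, 5, 5]
So `len(aggregate)` = 4

Answer: 4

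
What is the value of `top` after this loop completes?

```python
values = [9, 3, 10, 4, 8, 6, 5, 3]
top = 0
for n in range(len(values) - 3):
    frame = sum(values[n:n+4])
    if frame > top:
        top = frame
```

Max sum of 4-element window in [9, 3, 10, 4, 8, 6, 5, 3]
`top` takes the values: 0 → 26 → 28

Answer: 28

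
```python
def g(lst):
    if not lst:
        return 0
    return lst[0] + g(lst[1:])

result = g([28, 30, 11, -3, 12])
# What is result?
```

28 + 30 + 11 + (-3) + 12 + 0 = 78

Answer: 78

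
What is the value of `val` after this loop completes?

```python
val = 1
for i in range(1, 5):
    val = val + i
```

Start at 1, add 1 through 4
`val` takes the values: 1 → 2 → 4 → 7 → 11

Answer: 11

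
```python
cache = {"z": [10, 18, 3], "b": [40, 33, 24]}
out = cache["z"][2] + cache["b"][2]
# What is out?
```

Trace:
`cache = {"z": [10, 18, 3], "b": [40, 33, 24]}` → cache = {'z': [10, 18, 3], 'b': [40, 33, 24]}
`out = cache["z"][2] + cache["b"][2]` → out = 27
So out = 27

Answer: 27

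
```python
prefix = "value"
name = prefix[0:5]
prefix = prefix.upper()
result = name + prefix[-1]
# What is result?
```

Trace:
`prefix = "value"` → prefix = 'value'
`name = prefix[0:5]` → name = 'value'
`prefix = prefix.upper()` → prefix = 'VALUE'
`result = name + prefix[-1]` → result = 'valueE'
So result = 'valueE'

Answer: 'valueE'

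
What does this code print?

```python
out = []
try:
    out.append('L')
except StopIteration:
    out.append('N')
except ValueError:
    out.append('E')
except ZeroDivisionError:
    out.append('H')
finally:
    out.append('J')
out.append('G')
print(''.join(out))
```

Execution trace: 'L' (try body, no exception) → 'J' (finally) → 'G' (after the try/except). Output: LJG

Answer: LJG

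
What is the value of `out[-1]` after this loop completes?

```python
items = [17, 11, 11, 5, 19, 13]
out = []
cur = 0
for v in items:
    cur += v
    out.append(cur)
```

Cumulative sum ends at 76
`out` takes the values: [] → [17] → [17, 28] → [17, 28, 39] → [17, 28, 39, 44] → [17, 28, 39, 44, 63] → [17, 28, 39, 44, 63, 76]
So `out[-1]` = 76

Answer: 76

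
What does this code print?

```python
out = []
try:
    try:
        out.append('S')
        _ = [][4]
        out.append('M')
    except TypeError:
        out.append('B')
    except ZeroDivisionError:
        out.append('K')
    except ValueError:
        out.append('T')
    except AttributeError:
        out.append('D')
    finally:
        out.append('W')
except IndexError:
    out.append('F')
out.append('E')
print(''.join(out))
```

Execution trace: 'S' (try body) → 'W' (finally) → 'F' (outer except IndexError) → 'E' (after the try/except). Output: SWFE

Answer: SWFE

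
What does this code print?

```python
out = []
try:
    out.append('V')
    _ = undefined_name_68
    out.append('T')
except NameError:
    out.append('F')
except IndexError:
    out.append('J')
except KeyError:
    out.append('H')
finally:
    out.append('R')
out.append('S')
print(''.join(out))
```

Execution trace: 'V' (try body) → 'F' (except NameError) → 'R' (finally) → 'S' (after the try/except). Output: VFRS

Answer: VFRS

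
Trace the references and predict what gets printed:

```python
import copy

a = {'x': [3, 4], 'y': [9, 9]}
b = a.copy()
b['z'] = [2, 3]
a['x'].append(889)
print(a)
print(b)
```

Key concept: shallow copy of dict with mutable values.
Step by step:
`a = {'x': [3, 4], 'y': [9, 9]}` → a = {'x': [3, 4], 'y': [9, 9]}
`b = a.copy()` → b = {'x': [3, 4], 'y': [9, 9]}
`b['z'] = [2, 3]` → b = {'x': [3, 4], 'y': [9, 9], 'z': [2, 3]}
`a['x'].append(889)` → a = {'x': [3, 4, 889], 'y': [9, 9]}; b = {'x': [3, 4, 889], 'y': [9, 9], 'z': [2, 3]}
`print(a)` → prints {'x': [3, 4, 889], 'y': [9, 9]}
`print(b)` → prints {'x': [3, 4, 889], 'y': [9, 9], 'z': [2, 3]}

Answer:
{'x': [3, 4, 889], 'y': [9, 9]}
{'x': [3, 4, 889], 'y': [9, 9], 'z': [2, 3]}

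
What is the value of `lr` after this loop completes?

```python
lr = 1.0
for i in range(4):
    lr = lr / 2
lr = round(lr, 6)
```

Halving LR 4 times: 1 / 2^4
`lr` takes the values: 1.0 → 0.5 → 0.25 → 0.125 → 0.0625

Answer: 0.0625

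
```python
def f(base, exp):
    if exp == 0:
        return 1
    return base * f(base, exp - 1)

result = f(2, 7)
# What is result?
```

f(2, 7) = 2 * 2 * 2 * 2 * 2 * 2 * 2 = 128

Answer: 128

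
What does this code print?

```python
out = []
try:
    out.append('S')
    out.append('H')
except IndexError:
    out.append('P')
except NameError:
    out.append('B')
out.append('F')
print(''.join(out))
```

Execution trace: 'S' (try body) → 'H' (try body, no exception) → 'F' (after the try/except). Output: SHF

Answer: SHF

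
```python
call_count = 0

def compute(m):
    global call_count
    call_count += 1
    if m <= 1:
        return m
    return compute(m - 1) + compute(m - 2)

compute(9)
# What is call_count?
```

Calls(m) = 1 + Calls(m-1) + Calls(m-2); Calls(0)=Calls(1)=1. For m=9 this gives 109.

Answer: 109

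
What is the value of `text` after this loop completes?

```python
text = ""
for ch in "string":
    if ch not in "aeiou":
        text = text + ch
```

Remove vowels from 'string'
`text` takes the values: "" → "s" → "st" → "str" → "strn" → "strng"

Answer: "strng"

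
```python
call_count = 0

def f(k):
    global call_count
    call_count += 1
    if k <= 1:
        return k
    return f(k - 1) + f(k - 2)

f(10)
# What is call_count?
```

Calls(k) = 1 + Calls(k-1) + Calls(k-2); Calls(0)=Calls(1)=1. For k=10 this gives 177.

Answer: 177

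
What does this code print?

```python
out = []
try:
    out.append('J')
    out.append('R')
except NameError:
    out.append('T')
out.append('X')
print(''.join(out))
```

Execution trace: 'J' (try body) → 'R' (try body, no exception) → 'X' (after the try/except). Output: JRX

Answer: JRX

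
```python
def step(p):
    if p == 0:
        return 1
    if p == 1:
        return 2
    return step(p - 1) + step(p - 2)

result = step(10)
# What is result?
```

Build up from base cases: step(0)=1, step(1)=2, step(2)=3, step(3)=5, step(4)=8, step(5)=13, step(6)=21, ..., step(10)=144

Answer: 144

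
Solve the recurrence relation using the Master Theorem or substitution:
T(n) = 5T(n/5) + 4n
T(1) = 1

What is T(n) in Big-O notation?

By Master Theorem: a=5, b=5, f(n)=4n. Since log_5(5) = 1 and f(n) = Θ(n^1), Case 2 applies. T(n) = O(n log n).

Answer: O(n log n)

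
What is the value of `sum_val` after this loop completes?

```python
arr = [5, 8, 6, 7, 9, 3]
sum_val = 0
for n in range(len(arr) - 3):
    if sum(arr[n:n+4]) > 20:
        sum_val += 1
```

Count windows with sum > 20
`sum_val` takes the values: 0 → 1 → 2 → 3

Answer: 3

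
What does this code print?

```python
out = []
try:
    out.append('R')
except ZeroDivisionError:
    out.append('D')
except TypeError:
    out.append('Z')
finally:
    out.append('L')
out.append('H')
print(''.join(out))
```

Execution trace: 'R' (try body, no exception) → 'L' (finally) → 'H' (after the try/except). Output: RLH

Answer: RLH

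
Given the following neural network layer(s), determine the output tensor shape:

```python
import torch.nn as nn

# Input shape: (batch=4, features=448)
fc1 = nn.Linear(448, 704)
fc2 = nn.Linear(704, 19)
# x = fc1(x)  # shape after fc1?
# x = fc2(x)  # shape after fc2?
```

Input: (4, 448) -> after fc1: (4, 704) -> Output: (4, 19)

Answer: (4, 19)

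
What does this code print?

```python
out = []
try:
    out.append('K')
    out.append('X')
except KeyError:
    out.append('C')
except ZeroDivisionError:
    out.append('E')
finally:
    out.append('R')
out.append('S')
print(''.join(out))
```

Execution trace: 'K' (try body) → 'X' (try body, no exception) → 'R' (finally) → 'S' (after the try/except). Output: KXRS

Answer: KXRS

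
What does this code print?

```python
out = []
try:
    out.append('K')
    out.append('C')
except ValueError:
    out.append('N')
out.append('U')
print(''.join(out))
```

Execution trace: 'K' (try body) → 'C' (try body, no exception) → 'U' (after the try/except). Output: KCU

Answer: KCU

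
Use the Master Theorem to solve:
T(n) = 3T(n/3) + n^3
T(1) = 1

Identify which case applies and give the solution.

a=3, b=3, f(n)=n^3. log_3(3) = 1. Since c=3 > 1 and the regularity condition holds (3(n/3)^3 = (3/3^3)n^3 with 3/3^3 < 1), Case 3 applies: T(n) = Θ(f(n)) = O(n^3).

Answer: O(n^3) - Case 3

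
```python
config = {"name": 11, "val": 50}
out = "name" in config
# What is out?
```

Trace:
`config = {"name": 11, "val": 50}` → config = {'name': 11, 'val': 50}
`out = "name" in config` → out = True
So out = True

Answer: True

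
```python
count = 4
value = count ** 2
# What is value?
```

Trace:
`count = 4` → count = 4
`value = count ** 2` → value = 16
So value = 16

Answer: 16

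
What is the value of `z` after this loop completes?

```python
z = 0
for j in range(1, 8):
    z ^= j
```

XOR of 1 to 7
`z` takes the values: 0 → 1 → 3 → 0 → 4 → 1 → 7 → 0

Answer: 0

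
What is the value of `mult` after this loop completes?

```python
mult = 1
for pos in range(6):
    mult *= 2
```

2^6 = 64
`mult` takes the values: 1 → 2 → 4 → 8 → 16 → 32 → 64

Answer: 64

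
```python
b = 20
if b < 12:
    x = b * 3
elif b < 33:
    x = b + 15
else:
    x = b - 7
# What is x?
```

Trace:
`b = 20` → b = 20
`if b < 12: ...` → b < 12 is False, b < 33 is True → x = 35
So x = 35

Answer: 35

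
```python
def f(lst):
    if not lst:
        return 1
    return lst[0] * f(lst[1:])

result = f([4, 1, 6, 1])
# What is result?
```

Product over [4, 1, 6, 1] = 4 * 1 * 6 * 1 = 24

Answer: 24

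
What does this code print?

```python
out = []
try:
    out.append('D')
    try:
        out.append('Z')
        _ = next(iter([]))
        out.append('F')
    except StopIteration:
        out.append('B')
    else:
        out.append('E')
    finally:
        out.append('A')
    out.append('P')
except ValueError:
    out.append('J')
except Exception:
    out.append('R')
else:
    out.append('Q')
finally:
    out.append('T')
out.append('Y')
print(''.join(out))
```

Execution trace: 'D' (try body) → 'Z' (inner try body) → 'B' (inner except StopIteration) → 'A' (inner finally) → 'P' (try body, no exception) → 'Q' (else) → 'T' (finally) → 'Y' (after the try/except). Output: DZBAPQTY

Answer: DZBAPQTY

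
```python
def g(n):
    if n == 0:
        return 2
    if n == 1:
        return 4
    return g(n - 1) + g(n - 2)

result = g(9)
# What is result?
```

Build up from base cases: g(0)=2, g(1)=4, g(2)=6, g(3)=10, g(4)=16, g(5)=26, g(6)=42, ..., g(9)=178

Answer: 178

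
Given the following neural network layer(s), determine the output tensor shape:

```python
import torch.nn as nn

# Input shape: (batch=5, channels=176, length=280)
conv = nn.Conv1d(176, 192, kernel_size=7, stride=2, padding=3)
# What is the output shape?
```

Input: (5, 176, 280) -> Output: (5, 192, 140)

Answer: (5, 192, 140)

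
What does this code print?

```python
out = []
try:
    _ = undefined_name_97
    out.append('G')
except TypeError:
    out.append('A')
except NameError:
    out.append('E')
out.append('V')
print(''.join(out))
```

Execution trace: 'E' (except NameError) → 'V' (after the try/except). Output: EV

Answer: EV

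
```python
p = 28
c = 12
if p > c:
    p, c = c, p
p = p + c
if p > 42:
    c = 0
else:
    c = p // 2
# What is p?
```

Trace:
`p = 28` → p = 28
`c = 12` → c = 12
`if p > c: ...` → p > c is True → p = 12; c = 28
`p = p + c` → p = 40
`if p > 42: ...` → p > 42 is False, take else branch → c = 20
So p = 40

Answer: 40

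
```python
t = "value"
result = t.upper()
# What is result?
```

Trace:
`t = "value"` → t = 'value'
`result = t.upper()` → result = 'VALUE'
So result = 'VALUE'

Answer: 'VALUE'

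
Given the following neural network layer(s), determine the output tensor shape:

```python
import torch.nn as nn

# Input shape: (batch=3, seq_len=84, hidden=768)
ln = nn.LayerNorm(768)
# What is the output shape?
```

Input: (3, 84, 768) -> Output: (3, 84, 768)

Answer: (3, 84, 768)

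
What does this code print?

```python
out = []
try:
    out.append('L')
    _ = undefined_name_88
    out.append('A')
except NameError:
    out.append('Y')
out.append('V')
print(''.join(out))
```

Execution trace: 'L' (try body) → 'Y' (except NameError) → 'V' (after the try/except). Output: LYV

Answer: LYV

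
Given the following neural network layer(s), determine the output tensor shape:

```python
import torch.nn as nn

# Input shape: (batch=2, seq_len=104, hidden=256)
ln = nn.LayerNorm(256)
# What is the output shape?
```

Input: (2, 104, 256) -> Output: (2, 104, 256)

Answer: (2, 104, 256)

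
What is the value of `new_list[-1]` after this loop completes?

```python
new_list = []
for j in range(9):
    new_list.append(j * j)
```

Last element of squares 0 to 8
`new_list` takes the values: [] → [0] → [0, 1] → [0, 1, 4] → [0, 1, 4, 9] → [0, 1, 4, 9, 16] → [0, 1, 4, 9, 16, 25] → [0, 1, 4, 9, 16, 25, 36] → [0, 1, 4, 9, 16, 25, 36, 49] → [0, 1, 4, 9, 16, 25, 36, 49, 64]
So `new_list[-1]` = 64

Answer: 64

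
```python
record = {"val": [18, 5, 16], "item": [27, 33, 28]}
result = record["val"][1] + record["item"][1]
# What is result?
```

Trace:
`record = {"val": [18, 5, 16], "item": [27, 33, 28]}` → record = {'val': [18, 5, 16], 'item': [27, 33, 28]}
`result = record["val"][1] + record["item"][1]` → result = 38
So result = 38

Answer: 38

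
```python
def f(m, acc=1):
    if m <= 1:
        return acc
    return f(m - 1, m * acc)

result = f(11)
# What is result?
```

Accumulator trace (n, acc): (11, 1) -> (10, 11) -> (9, 110) -> (8, 990) -> (7, 7920) -> (6, 55440) -> (5, 332640) -> (4, 1663200) -> (3, 6652800) -> (2, 19958400) -> (1, 39916800) -> return 39916800

Answer: 39916800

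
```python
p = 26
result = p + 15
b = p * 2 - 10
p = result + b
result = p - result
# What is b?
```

Trace:
`p = 26` → p = 26
`result = p + 15` → result = 41
`b = p * 2 - 10` → b = 42
`p = result + b` → p = 83
`result = p - result` → result = 42
So b = 42

Answer: 42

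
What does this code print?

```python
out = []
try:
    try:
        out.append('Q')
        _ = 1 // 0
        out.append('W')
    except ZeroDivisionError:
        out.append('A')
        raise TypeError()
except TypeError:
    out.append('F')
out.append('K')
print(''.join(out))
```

Execution trace: 'Q' (inner try body) → 'A' (inner except ZeroDivisionError) → 'F' (outer except TypeError) → 'K' (after the try/except). Output: QAFK

Answer: QAFK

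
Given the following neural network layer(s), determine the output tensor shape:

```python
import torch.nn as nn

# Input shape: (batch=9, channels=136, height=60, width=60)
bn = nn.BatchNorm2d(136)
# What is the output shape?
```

Input: (9, 136, 60, 60) -> Output: (9, 136, 60, 60)

Answer: (9, 136, 60, 60)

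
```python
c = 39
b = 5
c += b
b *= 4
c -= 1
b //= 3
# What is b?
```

Trace:
`c = 39` → c = 39
`b = 5` → b = 5
`c += b` → c = 44
`b *= 4` → b = 20
`c -= 1` → c = 43
`b //= 3` → b = 6
So b = 6

Answer: 6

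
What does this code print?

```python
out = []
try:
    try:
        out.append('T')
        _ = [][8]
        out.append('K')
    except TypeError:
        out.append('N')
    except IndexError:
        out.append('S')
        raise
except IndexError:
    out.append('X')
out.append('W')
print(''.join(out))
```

Execution trace: 'T' (inner try body) → 'S' (inner except IndexError) → 'X' (outer except IndexError) → 'W' (after the try/except). Output: TSXW

Answer: TSXW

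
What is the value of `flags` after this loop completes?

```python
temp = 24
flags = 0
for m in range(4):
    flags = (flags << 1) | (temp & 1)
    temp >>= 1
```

Reverse lowest 4 bits of 24
`flags` takes the values: 0 → 1

Answer: 1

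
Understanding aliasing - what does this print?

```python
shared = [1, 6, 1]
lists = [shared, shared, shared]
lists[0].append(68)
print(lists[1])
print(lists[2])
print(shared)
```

Key concept: list of same reference.
Step by step:
`shared = [1, 6, 1]` → shared = [1, 6, 1]
`lists = [shared, shared, shared]` → lists = [[1, 6, 1], [1, 6, 1], [1, 6, 1]]
`lists[0].append(68)` → shared = [1, 6, 1, 68]; lists = [[1, 6, 1, 68], [1, 6, 1, 68], [1, 6, 1, 68]]
`print(lists[1])` → prints [1, 6, 1, 68]
`print(lists[2])` → prints [1, 6, 1, 68]
`print(shared)` → prints [1, 6, 1, 68]

Answer:
[1, 6, 1, 68]
[1, 6, 1, 68]
[1, 6, 1, 68]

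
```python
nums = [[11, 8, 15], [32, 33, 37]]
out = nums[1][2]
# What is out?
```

Trace:
`nums = [[11, 8, 15], [32, 33, 37]]` → nums = [[11, 8, 15], [32, 33, 37]]
`out = nums[1][2]` → out = 37
So out = 37

Answer: 37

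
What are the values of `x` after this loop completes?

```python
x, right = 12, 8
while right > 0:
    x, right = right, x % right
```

GCD of 12 and 8
`x` takes the values: 12 → 8 → 4

Answer: 4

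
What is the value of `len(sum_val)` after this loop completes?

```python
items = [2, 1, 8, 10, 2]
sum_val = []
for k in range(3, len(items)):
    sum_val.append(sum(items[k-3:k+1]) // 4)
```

Number of 4-element averages
`sum_val` takes the values: [] → [5] → [5, 5]
So `len(sum_val)` = 2

Answer: 2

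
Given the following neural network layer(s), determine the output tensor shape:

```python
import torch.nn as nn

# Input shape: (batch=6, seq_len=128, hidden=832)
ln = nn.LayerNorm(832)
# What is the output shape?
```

Input: (6, 128, 832) -> Output: (6, 128, 832)

Answer: (6, 128, 832)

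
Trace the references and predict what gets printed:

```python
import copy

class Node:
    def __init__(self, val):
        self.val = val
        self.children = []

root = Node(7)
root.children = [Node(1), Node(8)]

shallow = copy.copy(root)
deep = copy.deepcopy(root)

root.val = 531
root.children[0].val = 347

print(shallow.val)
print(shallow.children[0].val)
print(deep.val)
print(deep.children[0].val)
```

Key concept: deep copy with custom objects.
Step by step:
`root = Node(7)` → root = Node(val=7, children=[])
`root.children = [Node(1), Node(8)]` → root = Node(val=7, children=[Node(val=1, children=[]), Node(val=8, children=[])])
`shallow = copy.copy(root)` → shallow = Node(val=7, children=[Node(val=1, children=[]), Node(val=8, children=[])])
`deep = copy.deepcopy(root)` → deep = Node(val=7, children=[Node(val=1, children=[]), Node(val=8, children=[])])
`root.val = 531` → root = Node(val=531, children=[Node(val=1, children=[]), Node(val=8, children=[])])
`root.children[0].val = 347` → root = Node(val=531, children=[Node(val=347, children=[]), Node(val=8, children=[])]); shallow = Node(val=7, children=[Node(val=347, children=[]), Node(val=8, children=[])])
`print(shallow.val)` → prints 7
`print(shallow.children[0].val)` → prints 347
`print(deep.val)` → prints 7
`print(deep.children[0].val)` → prints 1

Answer:
7
347
7
1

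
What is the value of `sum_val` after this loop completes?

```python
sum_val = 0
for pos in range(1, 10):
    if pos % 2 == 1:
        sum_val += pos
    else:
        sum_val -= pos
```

Add odd, subtract even
`sum_val` takes the values: 0 → 1 → -1 → 2 → -2 → 3 → -3 → 4 → -4 → 5

Answer: 5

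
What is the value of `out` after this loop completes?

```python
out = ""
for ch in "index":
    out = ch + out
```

Reverse 'index'
`out` takes the values: "" → "i" → "ni" → "dni" → "edni" → "xedni"

Answer: "xedni"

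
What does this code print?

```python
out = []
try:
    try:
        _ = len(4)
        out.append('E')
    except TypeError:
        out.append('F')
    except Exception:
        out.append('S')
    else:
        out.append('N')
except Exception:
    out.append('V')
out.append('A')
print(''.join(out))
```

Execution trace: 'F' (inner except TypeError) → 'A' (after the try/except). Output: FA

Answer: FA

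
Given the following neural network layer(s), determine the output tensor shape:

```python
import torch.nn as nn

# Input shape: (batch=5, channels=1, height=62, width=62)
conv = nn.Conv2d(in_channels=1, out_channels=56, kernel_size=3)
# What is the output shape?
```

Input: (5, 1, 62, 62) -> Output: (5, 56, 60, 60)

Answer: (5, 56, 60, 60)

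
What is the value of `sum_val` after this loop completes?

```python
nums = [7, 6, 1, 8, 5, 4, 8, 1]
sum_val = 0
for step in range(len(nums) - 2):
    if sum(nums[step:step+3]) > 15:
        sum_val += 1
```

Count windows with sum > 15
`sum_val` takes the values: 0 → 1 → 2

Answer: 2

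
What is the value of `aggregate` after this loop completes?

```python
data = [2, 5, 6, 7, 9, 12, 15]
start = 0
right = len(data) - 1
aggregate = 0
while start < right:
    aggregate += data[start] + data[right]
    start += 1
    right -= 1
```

Sum of pairs from ends
`aggregate` takes the values: 0 → 17 → 34 → 49

Answer: 49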